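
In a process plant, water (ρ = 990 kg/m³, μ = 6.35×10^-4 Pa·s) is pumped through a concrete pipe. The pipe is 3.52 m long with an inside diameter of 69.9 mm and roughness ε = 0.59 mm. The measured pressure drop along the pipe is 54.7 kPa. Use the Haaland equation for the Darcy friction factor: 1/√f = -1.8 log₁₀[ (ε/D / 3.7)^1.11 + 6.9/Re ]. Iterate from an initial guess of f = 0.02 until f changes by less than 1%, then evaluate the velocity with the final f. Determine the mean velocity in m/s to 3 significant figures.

Rearranging Darcy-Weisbach: V = √(2·ΔP·D/(f·L·ρ)). With ε/D = 0.00059/0.0699 = 0.00844, iterate starting from f = 0.02:
  f = 0.02 → V = √(2·5.47e+04·0.0699/(0.02·3.52·990)) = 10.47 m/s; Re = ρVD/μ = 1.142e+06; f → 0.03595
  f = 0.03595 → V = 7.813 m/s; Re = 8.515e+05; f → 0.03597
Converged (Δf/f < 1%). With the final f = 0.03597: V = √(2·5.47e+04·0.0699/(0.03597·3.52·990)) = 7.811 m/s.

V ≈ 7.81 m/s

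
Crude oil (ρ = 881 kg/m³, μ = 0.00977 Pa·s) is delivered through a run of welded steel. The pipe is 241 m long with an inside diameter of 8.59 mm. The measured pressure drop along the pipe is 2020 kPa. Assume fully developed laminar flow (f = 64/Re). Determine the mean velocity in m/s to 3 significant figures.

For laminar flow, f = 64/Re with Re = ρVD/μ, so Darcy-Weisbach reduces to ΔP = 32μLV/D². Solving for V: V = ΔP·D²/(32μL) = 2.02e+06·(0.00859)²/(32·0.00977·241) = 1.978 m/s.
Check: Re = ρVD/μ = 881·1.978·0.00859/0.00977 = 1532 < 2300, so the laminar assumption holds.

V ≈ 1.98 m/s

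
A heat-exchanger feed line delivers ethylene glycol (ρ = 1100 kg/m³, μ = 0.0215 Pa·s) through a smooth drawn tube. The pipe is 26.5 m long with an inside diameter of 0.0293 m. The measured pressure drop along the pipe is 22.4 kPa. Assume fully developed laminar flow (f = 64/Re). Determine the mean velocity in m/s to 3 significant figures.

For laminar flow, f = 64/Re with Re = ρVD/μ, so Darcy-Weisbach reduces to ΔP = 32μLV/D². Solving for V: V = ΔP·D²/(32μL) = 2.24e+04·(0.0293)²/(32·0.0215·26.5) = 1.055 m/s.
Check: Re = ρVD/μ = 1100·1.055·0.0293/0.0215 = 1581 < 2300, so the laminar assumption holds.

V ≈ 1.05 m/s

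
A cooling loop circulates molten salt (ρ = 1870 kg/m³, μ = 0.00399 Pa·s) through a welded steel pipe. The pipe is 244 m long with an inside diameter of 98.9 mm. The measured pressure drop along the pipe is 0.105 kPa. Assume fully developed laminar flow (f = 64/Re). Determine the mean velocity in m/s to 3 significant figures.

For laminar flow, f = 64/Re with Re = ρVD/μ, so Darcy-Weisbach reduces to ΔP = 32μLV/D². Solving for V: V = ΔP·D²/(32μL) = 105·(0.0989)²/(32·0.00399·244) = 0.03297 m/s.
Check: Re = ρVD/μ = 1870·0.03297·0.0989/0.00399 = 1528 < 2300, so the laminar assumption holds.

V ≈ 0.0330 m/s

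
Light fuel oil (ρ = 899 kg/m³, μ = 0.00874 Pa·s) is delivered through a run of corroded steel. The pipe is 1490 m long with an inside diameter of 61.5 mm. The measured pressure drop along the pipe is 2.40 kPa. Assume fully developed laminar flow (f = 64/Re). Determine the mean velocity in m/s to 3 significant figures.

V ≈ 0.0218 m/s

For laminar flow, f = 64/Re with Re = ρVD/μ, so Darcy-Weisbach reduces to ΔP = 32μLV/D². Solving for V: V = ΔP·D²/(32μL) = 2400·(0.0615)²/(32·0.00874·1490) = 0.02178 m/s.
Check: Re = ρVD/μ = 899·0.02178·0.0615/0.00874 = 137.8 < 2300, so the laminar assumption holds.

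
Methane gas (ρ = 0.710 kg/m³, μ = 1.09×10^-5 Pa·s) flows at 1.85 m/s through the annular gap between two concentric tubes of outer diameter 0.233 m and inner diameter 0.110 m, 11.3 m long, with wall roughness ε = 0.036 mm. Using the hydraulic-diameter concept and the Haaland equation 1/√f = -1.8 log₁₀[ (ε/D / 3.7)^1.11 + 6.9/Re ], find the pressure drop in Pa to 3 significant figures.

ΔP ≈ 3.15 Pa

Hydraulic diameter D_h = 4A/P = D_o - D_i = 0.233 - 0.11 = 0.123 m.
Re = ρVD_h/μ = 0.71·1.85·0.123/1.09e-05 = 1.482e+04.
ε/D_h = 3.6e-05/0.123 = 0.000293; Haaland gives 1/√f = -1.8 log₁₀[2.8e-05+0.000466] = 5.952, so f = 0.02823.
ΔP = f(L/D_h)(ρV²/2) = 0.02823·11.3/0.123·1.215 = 3.151 Pa.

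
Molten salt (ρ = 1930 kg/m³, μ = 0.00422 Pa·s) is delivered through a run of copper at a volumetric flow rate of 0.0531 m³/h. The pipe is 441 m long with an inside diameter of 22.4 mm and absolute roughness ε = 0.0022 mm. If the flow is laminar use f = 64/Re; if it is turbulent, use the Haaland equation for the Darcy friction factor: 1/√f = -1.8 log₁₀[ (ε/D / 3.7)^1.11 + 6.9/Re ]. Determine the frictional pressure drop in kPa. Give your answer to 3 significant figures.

ΔP ≈ 4.44 kPa

Q = 0.0531 m³/h = 0.0531/3600 = 1.475e-05 m³/s.
Cross-sectional area A = πD²/4 = π(0.0224)²/4 = 0.0003941 m²; mean velocity V = Q/A = 1.475e-05/0.0003941 = 0.03743 m/s.
Reynolds number Re = ρVD/μ = 1930 · 0.03743 · 0.0224 / 0.00422 = 383.4.
Re < 2300 → laminar flow, so f = 64/Re = 64/383.4 = 0.1669 (the turbulent correlation is not needed).
Darcy-Weisbach: ΔP = f(L/D)(ρV²/2) = 0.1669·(441/0.0224)·(1930·0.03743²/2) = 0.1669·1.969e+04·1.352 = 4442 Pa.
ΔP = 4442 Pa = 4.44 kPa.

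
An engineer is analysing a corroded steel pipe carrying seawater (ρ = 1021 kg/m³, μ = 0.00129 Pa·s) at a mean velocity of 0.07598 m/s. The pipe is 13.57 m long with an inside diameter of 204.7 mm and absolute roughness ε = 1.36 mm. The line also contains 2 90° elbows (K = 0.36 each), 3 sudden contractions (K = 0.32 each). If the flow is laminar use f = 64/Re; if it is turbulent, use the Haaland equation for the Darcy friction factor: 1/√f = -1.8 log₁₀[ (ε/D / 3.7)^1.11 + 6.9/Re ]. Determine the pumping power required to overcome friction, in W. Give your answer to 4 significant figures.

Reynolds number Re = ρVD/μ = 1021 · 0.07598 · 0.2047 / 0.00129 = 1.231e+04.
Re > 4000 → turbulent. Relative roughness ε/D = 0.00136/0.2047 = 0.00664. Haaland: 1/√f = -1.8 log₁₀[(0.00664/3.7)^1.11 + 6.9/1.231e+04] = -1.8 log₁₀[0.000896 + 0.000561] = 5.106, so f = 0.03835.
Total minor-loss coefficient ΣK = 2·0.36 + 3·0.32 = 1.68.
ΔP = [f·L/D + ΣK]·(ρV²/2) = [0.03835·13.57/0.2047 + 1.68]·(1021·0.07598²/2) = [2.543 + 1.68]·2.947 = 12.44 Pa.
Q = V·A = 0.07598·0.03291 = 0.0025 m³/s.
Pumping power P = QΔP = 0.0025·12.44 = 0.031117 W = 0.03112 W.

P ≈ 0.03112 W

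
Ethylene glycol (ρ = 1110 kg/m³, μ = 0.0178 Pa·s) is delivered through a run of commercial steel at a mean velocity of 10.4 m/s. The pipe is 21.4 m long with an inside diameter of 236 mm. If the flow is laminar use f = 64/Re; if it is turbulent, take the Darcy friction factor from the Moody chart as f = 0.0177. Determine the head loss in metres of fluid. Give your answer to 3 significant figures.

h_f ≈ 8.85 m

Reynolds number Re = ρVD/μ = 1110 · 10.4 · 0.236 / 0.0178 = 1.531e+05.
Re > 4000 → turbulent; use the Moody-chart value f = 0.0177.
Darcy-Weisbach: ΔP = f(L/D)(ρV²/2) = 0.0177·(21.4/0.236)·(1110·10.4²/2) = 0.0177·90.68·6.003e+04 = 9.635e+04 Pa.
Head loss h_f = ΔP/(ρg) = 9.635e+04/(1110·9.81) = 8.85 m.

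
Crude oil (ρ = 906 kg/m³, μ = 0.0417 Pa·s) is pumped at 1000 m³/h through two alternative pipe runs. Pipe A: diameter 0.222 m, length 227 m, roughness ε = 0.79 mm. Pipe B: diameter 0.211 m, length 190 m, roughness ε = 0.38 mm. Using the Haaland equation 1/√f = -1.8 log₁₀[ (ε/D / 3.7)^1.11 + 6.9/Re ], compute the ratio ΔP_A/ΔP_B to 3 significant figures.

Pipe A: V = Q/A = 0.2778/0.03871 = 7.176 m/s; Re = 3.461e+04; ε/D = 0.00356; Haaland → f = 0.03035; ΔP_A = f(L/D)(ρV²/2) = 7.24e+05 Pa.
Pipe B: V = Q/A = 0.2778/0.03497 = 7.944 m/s; Re = 3.642e+04; ε/D = 0.0018; Haaland → f = 0.02673; ΔP_B = f(L/D)(ρV²/2) = 6.881e+05 Pa.
ΔP_A/ΔP_B = 7.24e+05/6.881e+05 = 1.05.

ΔP_A/ΔP_B ≈ 1.05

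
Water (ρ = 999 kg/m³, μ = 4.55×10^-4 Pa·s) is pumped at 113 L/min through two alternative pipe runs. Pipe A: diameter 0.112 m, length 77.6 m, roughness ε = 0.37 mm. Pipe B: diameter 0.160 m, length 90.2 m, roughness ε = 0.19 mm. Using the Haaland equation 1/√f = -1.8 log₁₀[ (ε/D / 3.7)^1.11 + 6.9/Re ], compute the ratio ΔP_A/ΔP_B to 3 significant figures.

ΔP_A/ΔP_B ≈ 5.81

Pipe A: V = Q/A = 0.001883/0.009852 = 0.1912 m/s; Re = 4.701e+04; ε/D = 0.0033; Haaland → f = 0.02918; ΔP_A = f(L/D)(ρV²/2) = 369 Pa.
Pipe B: V = Q/A = 0.001883/0.02011 = 0.09367 m/s; Re = 3.291e+04; ε/D = 0.00119; Haaland → f = 0.0257; ΔP_B = f(L/D)(ρV²/2) = 63.49 Pa.
ΔP_A/ΔP_B = 369/63.49 = 5.81.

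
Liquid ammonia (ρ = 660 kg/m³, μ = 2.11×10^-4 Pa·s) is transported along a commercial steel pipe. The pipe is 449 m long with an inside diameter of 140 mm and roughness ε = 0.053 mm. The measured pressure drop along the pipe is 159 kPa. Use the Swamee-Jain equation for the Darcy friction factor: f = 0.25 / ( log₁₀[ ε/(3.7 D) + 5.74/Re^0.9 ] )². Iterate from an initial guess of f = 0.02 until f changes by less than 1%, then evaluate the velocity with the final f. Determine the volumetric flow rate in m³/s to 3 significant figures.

Rearranging Darcy-Weisbach: V = √(2·ΔP·D/(f·L·ρ)). With ε/D = 5.3e-05/0.14 = 0.000379, iterate starting from f = 0.02:
  f = 0.02 → V = √(2·1.59e+05·0.14/(0.02·449·660)) = 2.741 m/s; Re = ρVD/μ = 1.2e+06; f → 0.01631
  f = 0.01631 → V = 3.035 m/s; Re = 1.329e+06; f → 0.01626
Converged (Δf/f < 1%). With the final f = 0.01626: V = √(2·1.59e+05·0.14/(0.01626·449·660)) = 3.039 m/s.
Q = V·A = 3.039·(π/4·0.14²) = 0.04679 m³/s = 0.0468 m³/s.

Q ≈ 0.0468 m³/s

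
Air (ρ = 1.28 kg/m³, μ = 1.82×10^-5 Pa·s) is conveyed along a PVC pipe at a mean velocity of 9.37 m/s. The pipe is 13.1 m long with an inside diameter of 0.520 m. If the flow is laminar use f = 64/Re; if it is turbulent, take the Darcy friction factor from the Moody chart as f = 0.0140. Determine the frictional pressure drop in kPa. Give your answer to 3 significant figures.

Reynolds number Re = ρVD/μ = 1.28 · 9.37 · 0.52 / 1.82e-05 = 3.427e+05.
Re > 4000 → turbulent; use the Moody-chart value f = 0.0140.
Darcy-Weisbach: ΔP = f(L/D)(ρV²/2) = 0.014·(13.1/0.52)·(1.28·9.37²/2) = 0.014·25.19·56.19 = 19.82 Pa.
ΔP = 19.82 Pa = 0.0198 kPa.

ΔP ≈ 0.0198 kPa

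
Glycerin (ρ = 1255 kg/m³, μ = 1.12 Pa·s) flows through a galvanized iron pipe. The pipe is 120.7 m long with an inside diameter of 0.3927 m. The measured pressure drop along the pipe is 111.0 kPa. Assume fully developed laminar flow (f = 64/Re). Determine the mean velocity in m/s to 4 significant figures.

V ≈ 3.957 m/s

For laminar flow, f = 64/Re with Re = ρVD/μ, so Darcy-Weisbach reduces to ΔP = 32μLV/D². Solving for V: V = ΔP·D²/(32μL) = 1.11e+05·(0.3927)²/(32·1.12·120.7) = 3.957 m/s.
Check: Re = ρVD/μ = 1255·3.957·0.3927/1.12 = 1741 < 2300, so the laminar assumption holds.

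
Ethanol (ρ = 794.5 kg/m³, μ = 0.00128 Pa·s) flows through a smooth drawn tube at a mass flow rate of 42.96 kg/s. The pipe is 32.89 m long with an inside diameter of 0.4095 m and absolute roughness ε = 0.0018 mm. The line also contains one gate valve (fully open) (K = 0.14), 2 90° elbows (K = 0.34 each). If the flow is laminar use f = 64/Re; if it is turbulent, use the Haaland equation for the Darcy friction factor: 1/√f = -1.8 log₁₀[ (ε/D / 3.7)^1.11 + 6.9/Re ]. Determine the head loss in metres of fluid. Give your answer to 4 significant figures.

h_f ≈ 0.01925 m

A = πD²/4 = π(0.4095)²/4 = 0.1317 m²; mean velocity V = ṁ/(ρA) = 42.96/(794.5 · 0.1317) = 0.4106 m/s.
Reynolds number Re = ρVD/μ = 794.5 · 0.4106 · 0.4095 / 0.00128 = 1.044e+05.
Re > 4000 → turbulent. Relative roughness ε/D = 1.8e-06/0.4095 = 4.4e-06. Haaland: 1/√f = -1.8 log₁₀[(4.4e-06/3.7)^1.11 + 6.9/1.044e+05] = -1.8 log₁₀[2.65e-07 + 6.61e-05] = 7.52, so f = 0.01768.
Total minor-loss coefficient ΣK = 1·0.14 + 2·0.34 = 0.82.
ΔP = [f·L/D + ΣK]·(ρV²/2) = [0.01768·32.89/0.4095 + 0.82]·(794.5·0.4106²/2) = [1.42 + 0.82]·66.96 = 150 Pa.
Head loss h_f = ΔP/(ρg) = 150/(794.5·9.81) = 0.01925 m.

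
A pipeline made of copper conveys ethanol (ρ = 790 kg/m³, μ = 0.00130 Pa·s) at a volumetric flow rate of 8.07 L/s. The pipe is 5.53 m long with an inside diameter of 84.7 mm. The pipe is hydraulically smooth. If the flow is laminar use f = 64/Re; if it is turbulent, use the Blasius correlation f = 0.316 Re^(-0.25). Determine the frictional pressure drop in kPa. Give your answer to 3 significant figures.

ΔP ≈ 1.01 kPa

Q = 8.07 L/s = 8.07/1000 = 0.00807 m³/s.
Cross-sectional area A = πD²/4 = π(0.0847)²/4 = 0.005635 m²; mean velocity V = Q/A = 0.00807/0.005635 = 1.432 m/s.
Reynolds number Re = ρVD/μ = 790 · 1.432 · 0.0847 / 0.0013 = 7.372e+04.
Re > 4000 → turbulent. Smooth-pipe (Blasius): f = 0.316 Re^(-0.25) = 0.316/(7.372e+04)^0.25 = 0.01918.
Darcy-Weisbach: ΔP = f(L/D)(ρV²/2) = 0.01918·(5.53/0.0847)·(790·1.432²/2) = 0.01918·65.29·810.3 = 1015 Pa.
ΔP = 1015 Pa = 1.01 kPa.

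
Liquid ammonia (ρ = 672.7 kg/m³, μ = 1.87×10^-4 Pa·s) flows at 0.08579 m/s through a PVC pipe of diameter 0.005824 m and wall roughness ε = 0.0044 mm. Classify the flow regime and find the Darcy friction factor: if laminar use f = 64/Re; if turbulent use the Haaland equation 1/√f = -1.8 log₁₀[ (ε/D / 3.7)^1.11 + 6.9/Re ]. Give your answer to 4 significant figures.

f ≈ 0.03561

Re = ρVD/μ = 672.7·0.08579·0.005824/0.000187 = 1797.
Re < 2300 → laminar, so f = 64/Re = 0.03561 (roughness is irrelevant in laminar flow).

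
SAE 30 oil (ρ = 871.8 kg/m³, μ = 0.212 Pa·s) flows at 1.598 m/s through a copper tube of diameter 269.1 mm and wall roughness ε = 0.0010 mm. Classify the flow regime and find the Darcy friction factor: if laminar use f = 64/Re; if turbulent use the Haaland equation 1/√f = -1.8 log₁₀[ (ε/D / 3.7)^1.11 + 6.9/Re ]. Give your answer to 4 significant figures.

f ≈ 0.03619

Re = ρVD/μ = 871.8·1.598·0.2691/0.212 = 1768.
Re < 2300 → laminar, so f = 64/Re = 0.03619 (roughness is irrelevant in laminar flow).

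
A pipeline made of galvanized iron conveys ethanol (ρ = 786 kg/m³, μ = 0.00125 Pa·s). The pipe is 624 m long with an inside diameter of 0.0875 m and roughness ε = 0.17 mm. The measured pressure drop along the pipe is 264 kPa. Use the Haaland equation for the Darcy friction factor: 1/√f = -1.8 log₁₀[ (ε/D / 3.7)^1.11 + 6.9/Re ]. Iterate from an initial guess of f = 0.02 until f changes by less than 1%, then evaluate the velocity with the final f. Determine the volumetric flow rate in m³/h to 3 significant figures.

Rearranging Darcy-Weisbach: V = √(2·ΔP·D/(f·L·ρ)). With ε/D = 0.00017/0.0875 = 0.00194, iterate starting from f = 0.02:
  f = 0.02 → V = √(2·2.64e+05·0.0875/(0.02·624·786)) = 2.17 m/s; Re = ρVD/μ = 1.194e+05; f → 0.02459
  f = 0.02459 → V = 1.957 m/s; Re = 1.077e+05; f → 0.02472
Converged (Δf/f < 1%). With the final f = 0.02472: V = √(2·2.64e+05·0.0875/(0.02472·624·786)) = 1.952 m/s.
Q = V·A = 1.952·(π/4·0.0875²) = 0.01174 m³/s = 42.3 m³/h.

Q ≈ 42.3 m³/h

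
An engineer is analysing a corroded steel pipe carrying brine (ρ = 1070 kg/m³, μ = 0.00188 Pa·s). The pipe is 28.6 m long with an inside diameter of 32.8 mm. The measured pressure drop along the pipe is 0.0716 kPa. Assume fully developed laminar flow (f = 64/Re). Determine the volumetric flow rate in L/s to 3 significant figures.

For laminar flow, f = 64/Re with Re = ρVD/μ, so Darcy-Weisbach reduces to ΔP = 32μLV/D². Solving for V: V = ΔP·D²/(32μL) = 71.6·(0.0328)²/(32·0.00188·28.6) = 0.04477 m/s.
Check: Re = ρVD/μ = 1070·0.04477·0.0328/0.00188 = 835.8 < 2300, so the laminar assumption holds.
Q = V·A = 0.04477·(π/4·0.0328²) = 3.783e-05 m³/s = 0.0378 L/s.

Q ≈ 0.0378 L/s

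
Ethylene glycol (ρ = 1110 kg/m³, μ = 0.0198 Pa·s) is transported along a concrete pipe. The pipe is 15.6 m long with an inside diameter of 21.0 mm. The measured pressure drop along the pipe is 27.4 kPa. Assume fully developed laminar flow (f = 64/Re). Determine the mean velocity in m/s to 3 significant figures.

V ≈ 1.22 m/s

For laminar flow, f = 64/Re with Re = ρVD/μ, so Darcy-Weisbach reduces to ΔP = 32μLV/D². Solving for V: V = ΔP·D²/(32μL) = 2.74e+04·(0.021)²/(32·0.0198·15.6) = 1.223 m/s.
Check: Re = ρVD/μ = 1110·1.223·0.021/0.0198 = 1439 < 2300, so the laminar assumption holds.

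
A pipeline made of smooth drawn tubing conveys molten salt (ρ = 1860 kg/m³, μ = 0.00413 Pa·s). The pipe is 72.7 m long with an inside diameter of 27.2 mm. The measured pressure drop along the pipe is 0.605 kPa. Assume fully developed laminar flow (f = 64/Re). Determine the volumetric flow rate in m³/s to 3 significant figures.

For laminar flow, f = 64/Re with Re = ρVD/μ, so Darcy-Weisbach reduces to ΔP = 32μLV/D². Solving for V: V = ΔP·D²/(32μL) = 605·(0.0272)²/(32·0.00413·72.7) = 0.04659 m/s.
Check: Re = ρVD/μ = 1860·0.04659·0.0272/0.00413 = 570.7 < 2300, so the laminar assumption holds.
Q = V·A = 0.04659·(π/4·0.0272²) = 2.707e-05 m³/s = 2.71×10^-5 m³/s.

Q ≈ 2.71×10^-5 m³/s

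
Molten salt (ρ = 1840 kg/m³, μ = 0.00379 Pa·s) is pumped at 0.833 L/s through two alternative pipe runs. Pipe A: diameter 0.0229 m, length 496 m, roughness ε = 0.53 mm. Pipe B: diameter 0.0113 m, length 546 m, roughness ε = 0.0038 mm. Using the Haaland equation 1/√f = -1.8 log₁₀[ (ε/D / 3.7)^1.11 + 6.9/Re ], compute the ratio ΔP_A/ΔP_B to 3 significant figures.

Pipe A: V = Q/A = 0.000833/0.0004119 = 2.022 m/s; Re = 2.249e+04; ε/D = 0.0231; Haaland → f = 0.05312; ΔP_A = f(L/D)(ρV²/2) = 4.33e+06 Pa.
Pipe B: V = Q/A = 0.000833/0.0001003 = 8.306 m/s; Re = 4.557e+04; ε/D = 0.000336; Haaland → f = 0.02212; ΔP_B = f(L/D)(ρV²/2) = 6.785e+07 Pa.
ΔP_A/ΔP_B = 4.33e+06/6.785e+07 = 0.0638.

ΔP_A/ΔP_B ≈ 0.0638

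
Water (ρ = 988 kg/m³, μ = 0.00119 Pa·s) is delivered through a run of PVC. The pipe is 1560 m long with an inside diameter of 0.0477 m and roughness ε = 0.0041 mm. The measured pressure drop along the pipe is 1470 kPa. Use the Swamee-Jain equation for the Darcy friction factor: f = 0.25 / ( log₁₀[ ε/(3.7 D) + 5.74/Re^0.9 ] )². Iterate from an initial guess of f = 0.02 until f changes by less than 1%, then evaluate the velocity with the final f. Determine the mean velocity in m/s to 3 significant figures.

V ≈ 2.20 m/s

Rearranging Darcy-Weisbach: V = √(2·ΔP·D/(f·L·ρ)). With ε/D = 4.1e-06/0.0477 = 8.6e-05, iterate starting from f = 0.02:
  f = 0.02 → V = √(2·1.47e+06·0.0477/(0.02·1560·988)) = 2.133 m/s; Re = ρVD/μ = 8.447e+04; f → 0.01897
  f = 0.01897 → V = 2.19 m/s; Re = 8.672e+04; f → 0.01888
Converged (Δf/f < 1%). With the final f = 0.01888: V = √(2·1.47e+06·0.0477/(0.01888·1560·988)) = 2.195 m/s.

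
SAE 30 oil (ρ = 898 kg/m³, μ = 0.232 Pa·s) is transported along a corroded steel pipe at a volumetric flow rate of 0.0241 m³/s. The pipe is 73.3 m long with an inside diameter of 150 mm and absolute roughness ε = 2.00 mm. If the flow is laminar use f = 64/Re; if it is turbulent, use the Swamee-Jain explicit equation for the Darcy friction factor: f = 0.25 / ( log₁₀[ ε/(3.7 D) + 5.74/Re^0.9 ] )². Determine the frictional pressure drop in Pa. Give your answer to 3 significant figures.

ΔP ≈ 33000 Pa

Cross-sectional area A = πD²/4 = π(0.15)²/4 = 0.01767 m²; mean velocity V = Q/A = 0.0241/0.01767 = 1.364 m/s.
Reynolds number Re = ρVD/μ = 898 · 1.364 · 0.15 / 0.232 = 791.8.
Re < 2300 → laminar flow, so f = 64/Re = 64/791.8 = 0.08083 (the turbulent correlation is not needed).
Darcy-Weisbach: ΔP = f(L/D)(ρV²/2) = 0.08083·(73.3/0.15)·(898·1.364²/2) = 0.08083·488.7·835.1 = 3.298e+04 Pa.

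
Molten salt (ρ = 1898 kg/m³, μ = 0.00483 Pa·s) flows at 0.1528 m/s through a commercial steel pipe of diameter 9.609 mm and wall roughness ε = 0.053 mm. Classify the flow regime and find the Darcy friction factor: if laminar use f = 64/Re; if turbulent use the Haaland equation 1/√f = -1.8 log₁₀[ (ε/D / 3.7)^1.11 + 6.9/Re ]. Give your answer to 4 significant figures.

Re = ρVD/μ = 1898·0.1528·0.009609/0.00483 = 577.
Re < 2300 → laminar, so f = 64/Re = 0.1109 (roughness is irrelevant in laminar flow).

f ≈ 0.1109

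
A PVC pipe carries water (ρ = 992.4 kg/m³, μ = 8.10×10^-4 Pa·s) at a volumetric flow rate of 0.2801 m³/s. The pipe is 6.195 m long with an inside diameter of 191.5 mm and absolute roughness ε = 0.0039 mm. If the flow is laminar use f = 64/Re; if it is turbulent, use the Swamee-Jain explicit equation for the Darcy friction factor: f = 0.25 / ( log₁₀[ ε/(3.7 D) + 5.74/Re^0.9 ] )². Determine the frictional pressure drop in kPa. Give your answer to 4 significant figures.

Cross-sectional area A = πD²/4 = π(0.1915)²/4 = 0.0288 m²; mean velocity V = Q/A = 0.2801/0.0288 = 9.725 m/s.
Reynolds number Re = ρVD/μ = 992.4 · 9.725 · 0.1915 / 0.00081 = 2.282e+06.
Re > 4000 → turbulent. Relative roughness ε/D = 3.9e-06/0.1915 = 2.04e-05. Swamee-Jain: f = 0.25/(log₁₀[2.04e-05/3.7 + 5.74/2.282e+06^0.9])² = 0.25/(log₁₀[5.5e-06 + 1.09e-05])² = 0.25/(-4.786)² = 0.01092.
Darcy-Weisbach: ΔP = f(L/D)(ρV²/2) = 0.01092·(6.195/0.1915)·(992.4·9.725²/2) = 0.01092·32.35·4.693e+04 = 1.657e+04 Pa.
ΔP = 1.657e+04 Pa = 16.57 kPa.

ΔP ≈ 16.57 kPa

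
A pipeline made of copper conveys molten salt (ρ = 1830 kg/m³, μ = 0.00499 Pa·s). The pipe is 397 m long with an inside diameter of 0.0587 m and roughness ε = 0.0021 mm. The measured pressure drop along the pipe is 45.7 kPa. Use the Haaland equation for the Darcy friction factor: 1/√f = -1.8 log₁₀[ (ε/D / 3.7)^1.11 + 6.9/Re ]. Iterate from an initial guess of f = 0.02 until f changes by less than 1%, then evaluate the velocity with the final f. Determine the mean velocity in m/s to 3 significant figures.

V ≈ 0.493 m/s

Rearranging Darcy-Weisbach: V = √(2·ΔP·D/(f·L·ρ)). With ε/D = 2.1e-06/0.0587 = 3.58e-05, iterate starting from f = 0.02:
  f = 0.02 → V = √(2·4.57e+04·0.0587/(0.02·397·1830)) = 0.6077 m/s; Re = ρVD/μ = 1.308e+04; f → 0.02877
  f = 0.02877 → V = 0.5067 m/s; Re = 1.091e+04; f → 0.0302
  f = 0.0302 → V = 0.4945 m/s; Re = 1.065e+04; f → 0.0304
Converged (Δf/f < 1%). With the final f = 0.0304: V = √(2·4.57e+04·0.0587/(0.0304·397·1830)) = 0.4929 m/s.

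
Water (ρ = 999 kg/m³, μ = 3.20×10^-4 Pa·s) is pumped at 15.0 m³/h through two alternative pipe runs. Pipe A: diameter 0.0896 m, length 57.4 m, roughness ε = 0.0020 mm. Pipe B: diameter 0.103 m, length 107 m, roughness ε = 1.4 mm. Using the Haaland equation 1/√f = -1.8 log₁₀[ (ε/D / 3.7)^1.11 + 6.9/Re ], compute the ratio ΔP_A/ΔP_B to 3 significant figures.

ΔP_A/ΔP_B ≈ 0.402

Pipe A: V = Q/A = 0.004167/0.006305 = 0.6608 m/s; Re = 1.848e+05; ε/D = 2.23e-05; Haaland → f = 0.01587; ΔP_A = f(L/D)(ρV²/2) = 2218 Pa.
Pipe B: V = Q/A = 0.004167/0.008332 = 0.5001 m/s; Re = 1.608e+05; ε/D = 0.0136; Haaland → f = 0.04254; ΔP_B = f(L/D)(ρV²/2) = 5520 Pa.
ΔP_A/ΔP_B = 2218/5520 = 0.402.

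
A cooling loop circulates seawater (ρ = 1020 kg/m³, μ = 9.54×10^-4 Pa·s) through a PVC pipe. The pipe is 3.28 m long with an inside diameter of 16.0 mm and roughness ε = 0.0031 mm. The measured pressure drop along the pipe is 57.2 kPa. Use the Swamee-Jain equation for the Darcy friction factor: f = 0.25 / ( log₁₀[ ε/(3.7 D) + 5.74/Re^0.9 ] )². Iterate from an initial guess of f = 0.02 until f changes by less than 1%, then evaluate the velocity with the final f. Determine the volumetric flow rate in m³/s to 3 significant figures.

Rearranging Darcy-Weisbach: V = √(2·ΔP·D/(f·L·ρ)). With ε/D = 3.1e-06/0.016 = 0.000194, iterate starting from f = 0.02:
  f = 0.02 → V = √(2·5.72e+04·0.016/(0.02·3.28·1020)) = 5.23 m/s; Re = ρVD/μ = 8.947e+04; f → 0.01932
  f = 0.01932 → V = 5.321 m/s; Re = 9.103e+04; f → 0.01927
Converged (Δf/f < 1%). With the final f = 0.01927: V = √(2·5.72e+04·0.016/(0.01927·3.28·1020)) = 5.329 m/s.
Q = V·A = 5.329·(π/4·0.016²) = 0.001071 m³/s = 0.00107 m³/s.

Q ≈ 0.00107 m³/s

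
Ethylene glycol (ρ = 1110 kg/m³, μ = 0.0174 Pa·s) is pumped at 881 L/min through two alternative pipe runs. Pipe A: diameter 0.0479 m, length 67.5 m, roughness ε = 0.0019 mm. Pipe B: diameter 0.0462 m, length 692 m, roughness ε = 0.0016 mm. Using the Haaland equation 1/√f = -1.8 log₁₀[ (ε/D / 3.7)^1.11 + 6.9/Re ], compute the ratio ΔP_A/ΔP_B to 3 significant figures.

Pipe A: V = Q/A = 0.01468/0.001802 = 8.148 m/s; Re = 2.49e+04; ε/D = 3.97e-05; Haaland → f = 0.02445; ΔP_A = f(L/D)(ρV²/2) = 1.27e+06 Pa.
Pipe B: V = Q/A = 0.01468/0.001676 = 8.759 m/s; Re = 2.581e+04; ε/D = 3.46e-05; Haaland → f = 0.02423; ΔP_B = f(L/D)(ρV²/2) = 1.546e+07 Pa.
ΔP_A/ΔP_B = 1.27e+06/1.546e+07 = 0.0822.

ΔP_A/ΔP_B ≈ 0.0822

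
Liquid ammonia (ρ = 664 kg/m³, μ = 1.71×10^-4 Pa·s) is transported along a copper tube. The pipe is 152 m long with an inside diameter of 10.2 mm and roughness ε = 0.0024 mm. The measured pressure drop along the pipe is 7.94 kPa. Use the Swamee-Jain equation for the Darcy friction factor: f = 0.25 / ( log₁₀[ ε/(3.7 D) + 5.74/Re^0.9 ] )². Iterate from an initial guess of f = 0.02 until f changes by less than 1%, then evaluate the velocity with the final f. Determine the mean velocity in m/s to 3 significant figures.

V ≈ 0.222 m/s

Rearranging Darcy-Weisbach: V = √(2·ΔP·D/(f·L·ρ)). With ε/D = 2.4e-06/0.0102 = 0.000235, iterate starting from f = 0.02:
  f = 0.02 → V = √(2·7940·0.0102/(0.02·152·664)) = 0.2833 m/s; Re = ρVD/μ = 1.122e+04; f → 0.03045
  f = 0.03045 → V = 0.2296 m/s; Re = 9093; f → 0.03219
  f = 0.03219 → V = 0.2233 m/s; Re = 8843; f → 0.03244
Converged (Δf/f < 1%). With the final f = 0.03244: V = √(2·7940·0.0102/(0.03244·152·664)) = 0.2224 m/s.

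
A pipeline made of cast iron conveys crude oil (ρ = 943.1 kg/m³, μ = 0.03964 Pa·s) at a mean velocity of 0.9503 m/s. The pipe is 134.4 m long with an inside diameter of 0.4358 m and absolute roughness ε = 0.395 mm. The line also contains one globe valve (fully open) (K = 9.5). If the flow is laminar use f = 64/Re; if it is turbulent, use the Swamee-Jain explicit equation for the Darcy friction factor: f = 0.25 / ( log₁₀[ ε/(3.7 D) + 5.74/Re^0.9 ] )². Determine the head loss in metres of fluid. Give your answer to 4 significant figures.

h_f ≈ 0.9004 m

Reynolds number Re = ρVD/μ = 943.1 · 0.9503 · 0.4358 / 0.0396 = 9853.
Re > 4000 → turbulent. Relative roughness ε/D = 0.000395/0.4358 = 0.000906. Swamee-Jain: f = 0.25/(log₁₀[0.000906/3.7 + 5.74/9853^0.9])² = 0.25/(log₁₀[0.000245 + 0.00146])² = 0.25/(-2.768)² = 0.03263.
Total minor-loss coefficient ΣK = 1·9.5 = 9.5.
ΔP = [f·L/D + ΣK]·(ρV²/2) = [0.03263·134.4/0.4358 + 9.5]·(943.1·0.9503²/2) = [10.06 + 9.5]·425.8 = 8331 Pa.
Head loss h_f = ΔP/(ρg) = 8331/(943.1·9.81) = 0.9004 m.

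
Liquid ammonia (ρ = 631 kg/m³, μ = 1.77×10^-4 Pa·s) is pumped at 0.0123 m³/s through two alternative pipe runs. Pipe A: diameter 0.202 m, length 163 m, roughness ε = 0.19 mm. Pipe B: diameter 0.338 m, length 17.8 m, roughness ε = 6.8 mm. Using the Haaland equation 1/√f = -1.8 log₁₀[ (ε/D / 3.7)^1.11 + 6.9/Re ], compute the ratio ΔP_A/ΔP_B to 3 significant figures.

Pipe A: V = Q/A = 0.0123/0.03205 = 0.3838 m/s; Re = 2.764e+05; ε/D = 0.000941; Haaland → f = 0.02034; ΔP_A = f(L/D)(ρV²/2) = 762.8 Pa.
Pipe B: V = Q/A = 0.0123/0.08973 = 0.1371 m/s; Re = 1.652e+05; ε/D = 0.0201; Haaland → f = 0.04907; ΔP_B = f(L/D)(ρV²/2) = 15.32 Pa.
ΔP_A/ΔP_B = 762.8/15.32 = 49.8.

ΔP_A/ΔP_B ≈ 49.8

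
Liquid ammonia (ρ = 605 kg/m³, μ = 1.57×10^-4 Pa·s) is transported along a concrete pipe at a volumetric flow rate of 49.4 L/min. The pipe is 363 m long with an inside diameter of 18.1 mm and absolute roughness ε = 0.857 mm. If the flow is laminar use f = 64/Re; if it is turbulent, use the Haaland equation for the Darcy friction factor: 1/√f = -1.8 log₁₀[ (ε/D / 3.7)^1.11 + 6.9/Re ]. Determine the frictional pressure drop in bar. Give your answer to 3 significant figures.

ΔP ≈ 43.5 bar

Q = 49.4 L/min = 49.4/60000 = 0.0008233 m³/s.
Cross-sectional area A = πD²/4 = π(0.0181)²/4 = 0.0002573 m²; mean velocity V = Q/A = 0.0008233/0.0002573 = 3.2 m/s.
Reynolds number Re = ρVD/μ = 605 · 3.2 · 0.0181 / 0.000157 = 2.232e+05.
Re > 4000 → turbulent. Relative roughness ε/D = 0.000857/0.0181 = 0.0473. Haaland: 1/√f = -1.8 log₁₀[(0.0473/3.7)^1.11 + 6.9/2.232e+05] = -1.8 log₁₀[0.00792 + 3.09e-05] = 3.779, so f = 0.07003.
Darcy-Weisbach: ΔP = f(L/D)(ρV²/2) = 0.07003·(363/0.0181)·(605·3.2²/2) = 0.07003·2.006e+04·3097 = 4.35e+06 Pa.
ΔP = 4.35e+06 Pa = 43.5 bar.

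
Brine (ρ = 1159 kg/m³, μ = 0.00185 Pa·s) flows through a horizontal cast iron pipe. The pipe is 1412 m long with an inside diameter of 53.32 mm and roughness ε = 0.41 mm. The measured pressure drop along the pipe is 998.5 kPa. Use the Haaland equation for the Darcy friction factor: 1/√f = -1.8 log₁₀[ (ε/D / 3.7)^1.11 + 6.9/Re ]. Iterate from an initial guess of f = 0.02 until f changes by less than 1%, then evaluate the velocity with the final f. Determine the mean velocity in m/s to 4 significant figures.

V ≈ 1.340 m/s

Rearranging Darcy-Weisbach: V = √(2·ΔP·D/(f·L·ρ)). With ε/D = 0.00041/0.05332 = 0.00769, iterate starting from f = 0.02:
  f = 0.02 → V = √(2·9.985e+05·0.05332/(0.02·1412·1159)) = 1.804 m/s; Re = ρVD/μ = 6.025e+04; f → 0.03589
  f = 0.03589 → V = 1.346 m/s; Re = 4.498e+04; f → 0.03624
Converged (Δf/f < 1%). With the final f = 0.03624: V = √(2·9.985e+05·0.05332/(0.03624·1412·1159)) = 1.34 m/s.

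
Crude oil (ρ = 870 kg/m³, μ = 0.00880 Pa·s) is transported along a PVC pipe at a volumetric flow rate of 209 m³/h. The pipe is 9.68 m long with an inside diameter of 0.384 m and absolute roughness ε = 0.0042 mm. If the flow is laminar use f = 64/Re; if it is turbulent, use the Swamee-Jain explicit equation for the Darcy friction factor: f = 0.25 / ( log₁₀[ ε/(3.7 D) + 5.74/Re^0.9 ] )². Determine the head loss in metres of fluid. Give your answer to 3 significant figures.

Q = 209 m³/h = 209/3600 = 0.05806 m³/s.
Cross-sectional area A = πD²/4 = π(0.384)²/4 = 0.1158 m²; mean velocity V = Q/A = 0.05806/0.1158 = 0.5013 m/s.
Reynolds number Re = ρVD/μ = 870 · 0.5013 · 0.384 / 0.0088 = 1.903e+04.
Re > 4000 → turbulent. Relative roughness ε/D = 4.2e-06/0.384 = 1.09e-05. Swamee-Jain: f = 0.25/(log₁₀[1.09e-05/3.7 + 5.74/1.903e+04^0.9])² = 0.25/(log₁₀[2.96e-06 + 0.000808])² = 0.25/(-3.091)² = 0.02617.
Darcy-Weisbach: ΔP = f(L/D)(ρV²/2) = 0.02617·(9.68/0.384)·(870·0.5013²/2) = 0.02617·25.21·109.3 = 72.1 Pa.
Head loss h_f = ΔP/(ρg) = 72.1/(870·9.81) = 0.00845 m.

h_f ≈ 0.00845 m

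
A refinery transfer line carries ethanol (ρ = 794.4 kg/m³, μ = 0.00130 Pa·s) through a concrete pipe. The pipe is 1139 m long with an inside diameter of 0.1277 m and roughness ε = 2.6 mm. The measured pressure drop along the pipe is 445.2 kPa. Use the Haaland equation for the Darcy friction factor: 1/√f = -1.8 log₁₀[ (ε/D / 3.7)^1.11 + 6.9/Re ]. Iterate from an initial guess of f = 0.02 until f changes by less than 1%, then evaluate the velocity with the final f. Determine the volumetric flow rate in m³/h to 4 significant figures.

Q ≈ 73.56 m³/h

Rearranging Darcy-Weisbach: V = √(2·ΔP·D/(f·L·ρ)). With ε/D = 0.0026/0.1277 = 0.0204, iterate starting from f = 0.02:
  f = 0.02 → V = √(2·4.452e+05·0.1277/(0.02·1139·794.4)) = 2.507 m/s; Re = ρVD/μ = 1.956e+05; f → 0.04926
  f = 0.04926 → V = 1.597 m/s; Re = 1.246e+05; f → 0.04937
Converged (Δf/f < 1%). With the final f = 0.04937: V = √(2·4.452e+05·0.1277/(0.04937·1139·794.4)) = 1.595 m/s.
Q = V·A = 1.595·(π/4·0.1277²) = 0.02043 m³/s = 73.56 m³/h.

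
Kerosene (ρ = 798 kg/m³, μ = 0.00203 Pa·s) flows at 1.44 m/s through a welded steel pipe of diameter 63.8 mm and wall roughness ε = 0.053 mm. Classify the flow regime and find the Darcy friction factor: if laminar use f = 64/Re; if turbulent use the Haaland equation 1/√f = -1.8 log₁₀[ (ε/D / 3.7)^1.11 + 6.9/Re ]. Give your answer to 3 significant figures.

f ≈ 0.0245

Re = ρVD/μ = 798·1.44·0.0638/0.00203 = 3.612e+04.
Re > 4000 → turbulent. ε/D = 5.3e-05/0.0638 = 0.000831; Haaland: 1/√f = -1.8 log₁₀[8.91e-05 + 0.000191] = 6.395, so f = 0.02445.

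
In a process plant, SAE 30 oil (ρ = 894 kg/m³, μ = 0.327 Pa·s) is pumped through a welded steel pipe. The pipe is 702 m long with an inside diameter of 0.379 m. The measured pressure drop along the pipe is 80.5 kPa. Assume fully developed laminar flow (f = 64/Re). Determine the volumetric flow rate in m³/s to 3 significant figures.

Q ≈ 0.178 m³/s

For laminar flow, f = 64/Re with Re = ρVD/μ, so Darcy-Weisbach reduces to ΔP = 32μLV/D². Solving for V: V = ΔP·D²/(32μL) = 8.05e+04·(0.379)²/(32·0.327·702) = 1.574 m/s.
Check: Re = ρVD/μ = 894·1.574·0.379/0.327 = 1631 < 2300, so the laminar assumption holds.
Q = V·A = 1.574·(π/4·0.379²) = 0.1776 m³/s = 0.178 m³/s.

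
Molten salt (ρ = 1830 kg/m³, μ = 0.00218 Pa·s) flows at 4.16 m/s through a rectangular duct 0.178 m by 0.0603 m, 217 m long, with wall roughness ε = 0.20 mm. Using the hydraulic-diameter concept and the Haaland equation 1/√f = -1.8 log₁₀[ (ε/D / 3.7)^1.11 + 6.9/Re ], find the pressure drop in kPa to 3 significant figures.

ΔP ≈ 939 kPa

Hydraulic diameter D_h = 4A/P = 4·(0.178·0.0603)/(2·(0.178+0.0603)) = 0.04293/0.4766 = 0.09008 m.
Re = ρVD_h/μ = 1830·4.16·0.09008/0.00218 = 3.146e+05.
ε/D_h = 0.0002/0.09008 = 0.00222; Haaland gives 1/√f = -1.8 log₁₀[0.000265+2.19e-05] = 6.375, so f = 0.02461.
ΔP = f(L/D_h)(ρV²/2) = 0.02461·217/0.09008·1.583e+04 = 9.385e+05 Pa.
ΔP = 939 kPa.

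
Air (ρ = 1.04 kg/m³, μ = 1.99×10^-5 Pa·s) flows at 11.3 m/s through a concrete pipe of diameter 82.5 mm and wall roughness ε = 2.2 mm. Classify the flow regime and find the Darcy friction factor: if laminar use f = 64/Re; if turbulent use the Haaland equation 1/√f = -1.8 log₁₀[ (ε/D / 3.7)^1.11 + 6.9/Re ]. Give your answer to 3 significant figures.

f ≈ 0.0553

Re = ρVD/μ = 1.04·11.3·0.0825/1.99e-05 = 4.872e+04.
Re > 4000 → turbulent. ε/D = 0.0022/0.0825 = 0.0267; Haaland: 1/√f = -1.8 log₁₀[0.00419 + 0.000142] = 4.254, so f = 0.05525.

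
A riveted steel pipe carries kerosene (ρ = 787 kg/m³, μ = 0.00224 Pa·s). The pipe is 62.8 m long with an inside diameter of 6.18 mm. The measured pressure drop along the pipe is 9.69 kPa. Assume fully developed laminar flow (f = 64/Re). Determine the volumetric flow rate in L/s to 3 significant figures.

Q ≈ 0.00247 L/s

For laminar flow, f = 64/Re with Re = ρVD/μ, so Darcy-Weisbach reduces to ΔP = 32μLV/D². Solving for V: V = ΔP·D²/(32μL) = 9690·(0.00618)²/(32·0.00224·62.8) = 0.08221 m/s.
Check: Re = ρVD/μ = 787·0.08221·0.00618/0.00224 = 178.5 < 2300, so the laminar assumption holds.
Q = V·A = 0.08221·(π/4·0.00618²) = 2.466e-06 m³/s = 0.00247 L/s.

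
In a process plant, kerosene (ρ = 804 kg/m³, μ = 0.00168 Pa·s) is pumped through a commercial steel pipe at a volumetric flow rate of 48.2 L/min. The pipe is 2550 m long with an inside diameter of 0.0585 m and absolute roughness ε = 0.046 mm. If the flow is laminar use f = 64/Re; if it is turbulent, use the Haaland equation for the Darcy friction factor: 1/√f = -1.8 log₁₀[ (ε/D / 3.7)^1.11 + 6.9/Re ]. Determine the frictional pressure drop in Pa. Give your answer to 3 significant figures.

ΔP ≈ 52200 Pa

Q = 48.2 L/min = 48.2/60000 = 0.0008033 m³/s.
Cross-sectional area A = πD²/4 = π(0.0585)²/4 = 0.002688 m²; mean velocity V = Q/A = 0.0008033/0.002688 = 0.2989 m/s.
Reynolds number Re = ρVD/μ = 804 · 0.2989 · 0.0585 / 0.00168 = 8368.
Re > 4000 → turbulent. Relative roughness ε/D = 4.6e-05/0.0585 = 0.000786. Haaland: 1/√f = -1.8 log₁₀[(0.000786/3.7)^1.11 + 6.9/8368] = -1.8 log₁₀[8.38e-05 + 0.000825] = 5.475, so f = 0.03336.
Darcy-Weisbach: ΔP = f(L/D)(ρV²/2) = 0.03336·(2550/0.0585)·(804·0.2989²/2) = 0.03336·4.359e+04·35.91 = 5.222e+04 Pa.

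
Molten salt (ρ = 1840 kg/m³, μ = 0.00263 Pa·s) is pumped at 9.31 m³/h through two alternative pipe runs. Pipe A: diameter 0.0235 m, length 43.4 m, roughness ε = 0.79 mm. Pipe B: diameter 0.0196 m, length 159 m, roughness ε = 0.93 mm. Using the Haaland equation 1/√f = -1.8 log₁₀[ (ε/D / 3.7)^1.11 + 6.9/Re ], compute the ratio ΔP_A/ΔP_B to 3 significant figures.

Pipe A: V = Q/A = 0.002586/0.0004337 = 5.962 m/s; Re = 9.803e+04; ε/D = 0.0336; Haaland → f = 0.0604; ΔP_A = f(L/D)(ρV²/2) = 3.648e+06 Pa.
Pipe B: V = Q/A = 0.002586/0.0003017 = 8.571 m/s; Re = 1.175e+05; ε/D = 0.0474; Haaland → f = 0.07019; ΔP_B = f(L/D)(ρV²/2) = 3.849e+07 Pa.
ΔP_A/ΔP_B = 3.648e+06/3.849e+07 = 0.0948.

ΔP_A/ΔP_B ≈ 0.0948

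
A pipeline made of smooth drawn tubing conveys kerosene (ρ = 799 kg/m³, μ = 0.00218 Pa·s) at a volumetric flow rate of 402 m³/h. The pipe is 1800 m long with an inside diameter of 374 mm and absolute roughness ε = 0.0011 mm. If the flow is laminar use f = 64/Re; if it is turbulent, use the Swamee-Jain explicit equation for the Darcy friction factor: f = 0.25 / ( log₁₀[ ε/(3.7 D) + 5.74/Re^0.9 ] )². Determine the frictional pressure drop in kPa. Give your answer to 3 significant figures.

ΔP ≈ 33.2 kPa

Q = 402 m³/h = 402/3600 = 0.1117 m³/s.
Cross-sectional area A = πD²/4 = π(0.374)²/4 = 0.1099 m²; mean velocity V = Q/A = 0.1117/0.1099 = 1.016 m/s.
Reynolds number Re = ρVD/μ = 799 · 1.016 · 0.374 / 0.00218 = 1.393e+05.
Re > 4000 → turbulent. Relative roughness ε/D = 1.1e-06/0.374 = 2.94e-06. Swamee-Jain: f = 0.25/(log₁₀[2.94e-06/3.7 + 5.74/1.393e+05^0.9])² = 0.25/(log₁₀[7.95e-07 + 0.000135])² = 0.25/(-3.868)² = 0.01671.
Darcy-Weisbach: ΔP = f(L/D)(ρV²/2) = 0.01671·(1800/0.374)·(799·1.016²/2) = 0.01671·4813·412.8 = 3.319e+04 Pa.
ΔP = 3.319e+04 Pa = 33.2 kPa.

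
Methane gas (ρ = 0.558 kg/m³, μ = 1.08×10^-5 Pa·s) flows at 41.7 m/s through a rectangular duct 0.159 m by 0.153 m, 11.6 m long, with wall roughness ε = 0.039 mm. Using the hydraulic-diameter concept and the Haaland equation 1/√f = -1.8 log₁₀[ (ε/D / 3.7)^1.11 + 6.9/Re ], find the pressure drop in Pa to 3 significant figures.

Hydraulic diameter D_h = 4A/P = 4·(0.159·0.153)/(2·(0.159+0.153)) = 0.09731/0.624 = 0.1559 m.
Re = ρVD_h/μ = 0.558·41.7·0.1559/1.08e-05 = 3.36e+05.
ε/D_h = 3.9e-05/0.1559 = 0.00025; Haaland gives 1/√f = -1.8 log₁₀[2.35e-05+2.05e-05] = 7.841, so f = 0.01627.
ΔP = f(L/D_h)(ρV²/2) = 0.01627·11.6/0.1559·485.2 = 587 Pa.

ΔP ≈ 587 Pa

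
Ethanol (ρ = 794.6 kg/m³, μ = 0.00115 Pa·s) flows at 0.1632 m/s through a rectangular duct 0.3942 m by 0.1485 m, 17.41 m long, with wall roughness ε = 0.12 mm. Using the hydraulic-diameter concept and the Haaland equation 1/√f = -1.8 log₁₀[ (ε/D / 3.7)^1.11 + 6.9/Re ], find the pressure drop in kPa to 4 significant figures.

Hydraulic diameter D_h = 4A/P = 4·(0.3942·0.1485)/(2·(0.3942+0.1485)) = 0.2342/1.085 = 0.2157 m.
Re = ρVD_h/μ = 794.6·0.1632·0.2157/0.00115 = 2.433e+04.
ε/D_h = 0.00012/0.2157 = 0.000556; Haaland gives 1/√f = -1.8 log₁₀[5.71e-05+0.000284] = 6.242, so f = 0.02567.
ΔP = f(L/D_h)(ρV²/2) = 0.02567·17.41/0.2157·10.58 = 21.92 Pa.
ΔP = 0.02192 kPa.

ΔP ≈ 0.02192 kPa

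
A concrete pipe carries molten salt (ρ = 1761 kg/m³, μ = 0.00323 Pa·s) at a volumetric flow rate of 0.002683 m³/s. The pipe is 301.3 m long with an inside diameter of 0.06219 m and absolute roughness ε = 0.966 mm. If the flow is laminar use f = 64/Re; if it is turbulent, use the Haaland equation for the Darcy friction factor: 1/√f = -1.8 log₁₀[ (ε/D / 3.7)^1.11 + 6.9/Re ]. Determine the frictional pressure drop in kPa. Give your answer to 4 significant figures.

ΔP ≈ 152.3 kPa

Cross-sectional area A = πD²/4 = π(0.06219)²/4 = 0.003038 m²; mean velocity V = Q/A = 0.002683/0.003038 = 0.8833 m/s.
Reynolds number Re = ρVD/μ = 1761 · 0.8833 · 0.06219 / 0.00323 = 2.995e+04.
Re > 4000 → turbulent. Relative roughness ε/D = 0.000966/0.06219 = 0.0155. Haaland: 1/√f = -1.8 log₁₀[(0.0155/3.7)^1.11 + 6.9/2.995e+04] = -1.8 log₁₀[0.0023 + 0.00023] = 4.674, so f = 0.04576.
Darcy-Weisbach: ΔP = f(L/D)(ρV²/2) = 0.04576·(301.3/0.06219)·(1761·0.8833²/2) = 0.04576·4845·686.9 = 1.523e+05 Pa.
ΔP = 1.523e+05 Pa = 152.3 kPa.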